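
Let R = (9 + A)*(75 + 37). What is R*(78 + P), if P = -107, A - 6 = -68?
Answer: 172144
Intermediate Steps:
A = -62 (A = 6 - 68 = -62)
R = -5936 (R = (9 - 62)*(75 + 37) = -53*112 = -5936)
R*(78 + P) = -5936*(78 - 107) = -5936*(-29) = 172144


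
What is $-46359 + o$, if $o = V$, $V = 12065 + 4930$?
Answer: $-29364$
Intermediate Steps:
$V = 16995$
$o = 16995$
$-46359 + o = -46359 + 16995 = -29364$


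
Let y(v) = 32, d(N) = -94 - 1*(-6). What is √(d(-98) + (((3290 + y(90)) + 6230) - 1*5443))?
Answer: √4021 ≈ 63.411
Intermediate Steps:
d(N) = -88 (d(N) = -94 + 6 = -88)
√(d(-98) + (((3290 + y(90)) + 6230) - 1*5443)) = √(-88 + (((3290 + 32) + 6230) - 1*5443)) = √(-88 + ((3322 + 6230) - 5443)) = √(-88 + (9552 - 5443)) = √(-88 + 4109) = √4021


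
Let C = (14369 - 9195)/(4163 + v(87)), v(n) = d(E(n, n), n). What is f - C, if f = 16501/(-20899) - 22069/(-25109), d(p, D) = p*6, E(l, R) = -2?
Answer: -360057846816/311178523663 ≈ -1.1571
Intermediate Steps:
d(p, D) = 6*p
v(n) = -12 (v(n) = 6*(-2) = -12)
f = 46896422/524752991 (f = 16501*(-1/20899) - 22069*(-1/25109) = -16501/20899 + 22069/25109 = 46896422/524752991 ≈ 0.089369)
C = 5174/4151 (C = (14369 - 9195)/(4163 - 12) = 5174/4151 ≈ 1.2464)
f - C = 46896422/524752991 - 1*5174/4151 = 46896422/524752991 - 5174/4151 = -360057846816/311178523663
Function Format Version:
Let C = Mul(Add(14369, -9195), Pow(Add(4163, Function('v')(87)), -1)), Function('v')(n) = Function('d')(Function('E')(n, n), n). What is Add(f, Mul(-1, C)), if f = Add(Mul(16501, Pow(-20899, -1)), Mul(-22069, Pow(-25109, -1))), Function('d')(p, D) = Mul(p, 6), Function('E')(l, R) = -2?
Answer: Rational(-360057846816, 311178523663) ≈ -1.1571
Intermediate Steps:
Function('d')(p, D) = Mul(6, p)
Function('v')(n) = -12 (Function('v')(n) = Mul(6, -2) = -12)
f = Rational(46896422, 524752991) (f = Add(Mul(16501, Rational(-1, 20899)), Mul(-22069, Rational(-1, 25109))) = Add(Rational(-16501, 20899), Rational(22069, 25109)) = Rational(46896422, 524752991) ≈ 0.089369)
C = Rational(5174, 4151) (C = Mul(Add(14369, -9195), Pow(Add(4163, -12), -1)) = Mul(5174, Pow(4151, -1)) = Mul(5174, Rational(1, 4151)) = Rational(5174, 4151) ≈ 1.2464)
Add(f, Mul(-1, C)) = Add(Rational(46896422, 524752991), Mul(-1, Rational(5174, 4151))) = Add(Rational(46896422, 524752991), Rational(-5174, 4151)) = Rational(-360057846816, 311178523663)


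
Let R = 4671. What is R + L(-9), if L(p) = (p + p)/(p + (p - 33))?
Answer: 79413/17 ≈ 4671.4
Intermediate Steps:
L(p) = 2*p/(-33 + 2*p) (L(p) = (2*p)/(p + (-33 + p)) = (2*p)/(-33 + 2*p) = 2*p/(-33 + 2*p))
R + L(-9) = 4671 + 2*(-9)/(-33 + 2*(-9)) = 4671 + 2*(-9)/(-33 - 18) = 4671 + 2*(-9)/(-51) = 4671 + 2*(-9)*(-1/51) = 4671 + 6/17 = 79413/17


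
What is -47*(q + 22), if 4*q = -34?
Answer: -1269/2 ≈ -634.50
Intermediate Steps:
q = -17/2 (q = (¼)*(-34) = -17/2 ≈ -8.5000)
-47*(q + 22) = -47*(-17/2 + 22) = -47*27/2 = -1269/2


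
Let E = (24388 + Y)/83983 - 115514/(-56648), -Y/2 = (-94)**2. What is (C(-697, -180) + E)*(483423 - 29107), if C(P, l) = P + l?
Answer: -236370315384611651/594683623 ≈ -3.9747e+8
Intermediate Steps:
Y = -17672 (Y = -2*(-94)**2 = -2*8836 = -17672)
E = 5040830115/2378734492 (E = (24388 - 17672)/83983 - 115514/(-56648) = 6716*(1/83983) - 115514*(-1/56648) = 6716/83983 + 57757/28324 = 5040830115/2378734492 ≈ 2.1191)
(C(-697, -180) + E)*(483423 - 29107) = ((-697 - 180) + 5040830115/2378734492)*(483423 - 29107) = (-877 + 5040830115/2378734492)*454316 = -2081109319369/2378734492*454316 = -236370315384611651/594683623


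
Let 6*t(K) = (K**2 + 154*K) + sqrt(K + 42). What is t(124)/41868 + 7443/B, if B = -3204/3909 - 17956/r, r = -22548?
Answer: -1716657921248032/5374249749 + sqrt(166)/251208 ≈ -3.1942e+5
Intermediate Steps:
t(K) = K**2/6 + sqrt(42 + K)/6 + 77*K/3 (t(K) = ((K**2 + 154*K) + sqrt(K + 42))/6 = ((K**2 + 154*K) + sqrt(42 + K))/6 = (K**2 + sqrt(42 + K) + 154*K)/6 = K**2/6 + sqrt(42 + K)/6 + 77*K/3)
B = -171149/7345011 (B = -3204/3909 - 17956/(-22548) = -3204*1/3909 - 17956*(-1/22548) = -1068/1303 + 4489/5637 = -171149/7345011 ≈ -0.023301)
t(124)/41868 + 7443/B = ((1/6)*124**2 + sqrt(42 + 124)/6 + (77/3)*124)/41868 + 7443/(-171149/7345011) = ((1/6)*15376 + sqrt(166)/6 + 9548/3)*(1/41868) + 7443*(-7345011/171149) = (7688/3 + sqrt(166)/6 + 9548/3)*(1/41868) - 54668916873/171149 = (17236/3 + sqrt(166)/6)*(1/41868) - 54668916873/171149 = (4309/31401 + sqrt(166)/251208) - 54668916873/171149 = -1716657921248032/5374249749 + sqrt(166)/251208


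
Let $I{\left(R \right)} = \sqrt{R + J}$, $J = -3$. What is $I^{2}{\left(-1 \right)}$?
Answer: $-4$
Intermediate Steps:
$I{\left(R \right)} = \sqrt{-3 + R}$ ($I{\left(R \right)} = \sqrt{R - 3} = \sqrt{-3 + R}$)
$I^{2}{\left(-1 \right)} = \left(\sqrt{-3 - 1}\right)^{2} = \left(\sqrt{-4}\right)^{2} = \left(2 i\right)^{2} = -4$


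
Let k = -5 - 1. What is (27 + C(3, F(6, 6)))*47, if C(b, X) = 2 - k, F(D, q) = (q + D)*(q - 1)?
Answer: 1645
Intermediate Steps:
k = -6
F(D, q) = (-1 + q)*(D + q) (F(D, q) = (D + q)*(-1 + q) = (-1 + q)*(D + q))
C(b, X) = 8 (C(b, X) = 2 - 1*(-6) = 2 + 6 = 8)
(27 + C(3, F(6, 6)))*47 = (27 + 8)*47 = 35*47 = 1645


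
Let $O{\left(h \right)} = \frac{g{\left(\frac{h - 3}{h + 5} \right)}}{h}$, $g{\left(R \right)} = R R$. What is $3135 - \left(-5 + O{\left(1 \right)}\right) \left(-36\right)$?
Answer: $2959$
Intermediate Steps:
$g{\left(R \right)} = R^{2}$
$O{\left(h \right)} = \frac{\left(-3 + h\right)^{2}}{h \left(5 + h\right)^{2}}$ ($O{\left(h \right)} = \frac{\left(\frac{h - 3}{h + 5}\right)^{2}}{h} = \frac{\left(\frac{-3 + h}{5 + h}\right)^{2}}{h} = \frac{\left(-3 + h\right)^{2} \frac{1}{\left(5 + h\right)^{2}}}{h} = \frac{\left(-3 + h\right)^{2}}{h \left(5 + h\right)^{2}}$)
$3135 - \left(-5 + O{\left(1 \right)}\right) \left(-36\right) = 3135 - \left(-5 + \frac{\left(-3 + 1\right)^{2}}{1 \left(5 + 1\right)^{2}}\right) \left(-36\right) = 3135 - \left(-5 + 1 \left(-2\right)^{2} \cdot \frac{1}{36}\right) \left(-36\right) = 3135 - \left(-5 + 1 \cdot 4 \cdot \frac{1}{36}\right) \left(-36\right) = 3135 - \left(-5 + \frac{1}{9}\right) \left(-36\right) = 3135 - \left(- \frac{44}{9}\right) \left(-36\right) = 3135 - 176 = 2959$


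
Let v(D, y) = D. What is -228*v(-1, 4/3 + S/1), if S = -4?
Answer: 228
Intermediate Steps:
-228*v(-1, 4/3 + S/1) = -228*(-1) = 228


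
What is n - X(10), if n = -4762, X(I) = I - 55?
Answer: -4717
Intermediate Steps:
X(I) = -55 + I
n - X(10) = -4762 - (-55 + 10) = -4762 - 1*(-45) = -4762 + 45 = -4717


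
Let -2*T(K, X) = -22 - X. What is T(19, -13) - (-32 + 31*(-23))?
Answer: 1499/2 ≈ 749.50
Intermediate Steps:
T(K, X) = 11 + X/2 (T(K, X) = -(-22 - X)/2 = 11 + X/2)
T(19, -13) - (-32 + 31*(-23)) = (11 + (1/2)*(-13)) - (-32 + 31*(-23)) = (11 - 13/2) - (-32 - 713) = 9/2 - 1*(-745) = 9/2 + 745 = 1499/2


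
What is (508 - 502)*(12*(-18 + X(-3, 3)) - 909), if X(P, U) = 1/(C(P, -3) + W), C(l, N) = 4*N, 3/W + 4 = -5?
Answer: -249966/37 ≈ -6755.8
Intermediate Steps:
W = -⅓ (W = 3/(-4 - 5) = 3/(-9) = 3*(-⅑) = -⅓ ≈ -0.33333)
X(P, U) = -3/37 (X(P, U) = 1/(4*(-3) - ⅓) = 1/(-12 - ⅓) = 1/(-37/3) = -3/37)
(508 - 502)*(12*(-18 + X(-3, 3)) - 909) = (508 - 502)*(12*(-18 - 3/37) - 909) = 6*(12*(-669/37) - 909) = 6*(-8028/37 - 909) = 6*(-41661/37) = -249966/37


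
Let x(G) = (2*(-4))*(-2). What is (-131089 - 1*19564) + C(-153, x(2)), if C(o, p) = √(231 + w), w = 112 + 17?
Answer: -150653 + 6*√10 ≈ -1.5063e+5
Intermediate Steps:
x(G) = 16 (x(G) = -8*(-2) = 16)
w = 129
C(o, p) = 6*√10 (C(o, p) = √(231 + 129) = √360 = 6*√10)
(-131089 - 1*19564) + C(-153, x(2)) = (-131089 - 1*19564) + 6*√10 = (-131089 - 19564) + 6*√10 = -150653 + 6*√10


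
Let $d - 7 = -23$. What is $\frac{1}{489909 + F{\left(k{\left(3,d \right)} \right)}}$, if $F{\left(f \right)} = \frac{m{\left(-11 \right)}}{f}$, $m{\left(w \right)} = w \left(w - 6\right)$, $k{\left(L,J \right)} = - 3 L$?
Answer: $\frac{9}{4408994} \approx 2.0413 \cdot 10^{-6}$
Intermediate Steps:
$d = -16$ ($d = 7 - 23 = -16$)
$m{\left(w \right)} = w \left(-6 + w\right)$
$F{\left(f \right)} = \frac{187}{f}$ ($F{\left(f \right)} = \frac{\left(-11\right) \left(-6 - 11\right)}{f} = \frac{\left(-11\right) \left(-17\right)}{f} = \frac{187}{f}$)
$\frac{1}{489909 + F{\left(k{\left(3,d \right)} \right)}} = \frac{1}{489909 + \frac{187}{\left(-3\right) 3}} = \frac{1}{489909 + \frac{187}{-9}} = \frac{1}{489909 + 187 \left(- \frac{1}{9}\right)} = \frac{1}{489909 - \frac{187}{9}} = \frac{1}{\frac{4408994}{9}} = \frac{9}{4408994}$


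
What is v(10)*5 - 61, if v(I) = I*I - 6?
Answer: 409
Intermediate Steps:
v(I) = -6 + I**2 (v(I) = I**2 - 6 = -6 + I**2)
v(10)*5 - 61 = (-6 + 10**2)*5 - 61 = (-6 + 100)*5 - 61 = 94*5 - 61 = 470 - 61 = 409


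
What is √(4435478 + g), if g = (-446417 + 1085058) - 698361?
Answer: √4375758 ≈ 2091.8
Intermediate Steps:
g = -59720 (g = 638641 - 698361 = -59720)
√(4435478 + g) = √(4435478 - 59720) = √4375758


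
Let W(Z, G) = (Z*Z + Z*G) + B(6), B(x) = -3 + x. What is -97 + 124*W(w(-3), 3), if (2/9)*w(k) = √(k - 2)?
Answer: -12280 + 1674*I*√5 ≈ -12280.0 + 3743.2*I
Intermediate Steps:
w(k) = 9*√(-2 + k)/2 (w(k) = 9*√(k - 2)/2 = 9*√(-2 + k)/2)
W(Z, G) = 3 + Z² + G*Z (W(Z, G) = (Z*Z + Z*G) + (-3 + 6) = (Z² + G*Z) + 3 = 3 + Z² + G*Z)
-97 + 124*W(w(-3), 3) = -97 + 124*(3 + (9*√(-2 - 3)/2)² + 3*(9*√(-2 - 3)/2)) = -97 + 124*(3 + (9*√(-5)/2)² + 3*(9*√(-5)/2)) = -97 + 124*(3 + (9*(I*√5)/2)² + 3*(9*(I*√5)/2)) = -97 + 124*(3 + (9*I*√5/2)² + 3*(9*I*√5/2)) = -97 + 124*(3 - 405/4 + 27*I*√5/2) = -97 + 124*(-393/4 + 27*I*√5/2) = -97 + (-12183 + 1674*I*√5) = -12280 + 1674*I*√5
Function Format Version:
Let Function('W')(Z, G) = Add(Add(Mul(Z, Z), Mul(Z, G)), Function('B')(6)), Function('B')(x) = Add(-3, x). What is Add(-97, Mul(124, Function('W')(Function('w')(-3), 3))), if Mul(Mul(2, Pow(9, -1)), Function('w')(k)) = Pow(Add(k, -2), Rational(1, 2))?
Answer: Add(-12280, Mul(1674, I, Pow(5, Rational(1, 2)))) ≈ Add(-12280., Mul(3743.2, I))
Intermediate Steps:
Function('w')(k) = Mul(Rational(9, 2), Pow(Add(-2, k), Rational(1, 2))) (Function('w')(k) = Mul(Rational(9, 2), Pow(Add(k, -2), Rational(1, 2))) = Mul(Rational(9, 2), Pow(Add(-2, k), Rational(1, 2))))
Function('W')(Z, G) = Add(3, Pow(Z, 2), Mul(G, Z)) (Function('W')(Z, G) = Add(Add(Mul(Z, Z), Mul(Z, G)), Add(-3, 6)) = Add(Add(Pow(Z, 2), Mul(G, Z)), 3) = Add(3, Pow(Z, 2), Mul(G, Z)))
Add(-97, Mul(124, Function('W')(Function('w')(-3), 3))) = Add(-97, Mul(124, Add(3, Pow(Mul(Rational(9, 2), Pow(Add(-2, -3), Rational(1, 2))), 2), Mul(3, Mul(Rational(9, 2), Pow(Add(-2, -3), Rational(1, 2))))))) = Add(-97, Mul(124, Add(3, Pow(Mul(Rational(9, 2), Pow(-5, Rational(1, 2))), 2), Mul(3, Mul(Rational(9, 2), Pow(-5, Rational(1, 2))))))) = Add(-97, Mul(124, Add(3, Pow(Mul(Rational(9, 2), Mul(I, Pow(5, Rational(1, 2)))), 2), Mul(3, Mul(Rational(9, 2), Mul(I, Pow(5, Rational(1, 2)))))))) = Add(-97, Mul(124, Add(3, Pow(Mul(Rational(9, 2), I, Pow(5, Rational(1, 2))), 2), Mul(3, Mul(Rational(9, 2), I, Pow(5, Rational(1, 2))))))) = Add(-97, Mul(124, Add(3, Rational(-405, 4), Mul(Rational(27, 2), I, Pow(5, Rational(1, 2)))))) = Add(-97, Mul(124, Add(Rational(-393, 4), Mul(Rational(27, 2), I, Pow(5, Rational(1, 2)))))) = Add(-97, Add(-12183, Mul(1674, I, Pow(5, Rational(1, 2))))) = Add(-12280, Mul(1674, I, Pow(5, Rational(1, 2))))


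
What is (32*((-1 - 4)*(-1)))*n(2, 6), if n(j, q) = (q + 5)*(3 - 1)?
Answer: 3520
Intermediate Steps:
n(j, q) = 10 + 2*q (n(j, q) = (5 + q)*2 = 10 + 2*q)
(32*((-1 - 4)*(-1)))*n(2, 6) = (32*((-1 - 4)*(-1)))*(10 + 2*6) = (32*(-5*(-1)))*(10 + 12) = (32*5)*22 = 160*22 = 3520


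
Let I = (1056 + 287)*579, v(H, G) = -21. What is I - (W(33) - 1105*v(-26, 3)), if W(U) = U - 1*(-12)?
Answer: 754347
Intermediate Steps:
W(U) = 12 + U (W(U) = U + 12 = 12 + U)
I = 777597 (I = 1343*579 = 777597)
I - (W(33) - 1105*v(-26, 3)) = 777597 - ((12 + 33) - 1105*(-21)) = 777597 - (45 + 23205) = 777597 - 1*23250 = 777597 - 23250 = 754347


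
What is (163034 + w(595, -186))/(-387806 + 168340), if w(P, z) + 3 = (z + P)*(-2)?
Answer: -162213/219466 ≈ -0.73913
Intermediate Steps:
w(P, z) = -3 - 2*P - 2*z (w(P, z) = -3 + (z + P)*(-2) = -3 + (P + z)*(-2) = -3 + (-2*P - 2*z) = -3 - 2*P - 2*z)
(163034 + w(595, -186))/(-387806 + 168340) = (163034 + (-3 - 2*595 - 2*(-186)))/(-387806 + 168340) = (163034 + (-3 - 1190 + 372))/(-219466) = (163034 - 821)*(-1/219466) = 162213*(-1/219466) = -162213/219466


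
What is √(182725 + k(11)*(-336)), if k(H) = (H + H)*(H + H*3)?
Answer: I*√142523 ≈ 377.52*I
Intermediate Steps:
k(H) = 8*H² (k(H) = (2*H)*(H + 3*H) = (2*H)*(4*H) = 8*H²)
√(182725 + k(11)*(-336)) = √(182725 + (8*11²)*(-336)) = √(182725 + (8*121)*(-336)) = √(182725 + 968*(-336)) = √(182725 - 325248) = √(-142523) = I*√142523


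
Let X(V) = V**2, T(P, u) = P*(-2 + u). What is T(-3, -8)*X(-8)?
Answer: 1920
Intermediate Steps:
T(-3, -8)*X(-8) = -3*(-2 - 8)*(-8)**2 = -3*(-10)*64 = 30*64 = 1920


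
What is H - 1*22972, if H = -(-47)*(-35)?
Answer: -24617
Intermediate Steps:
H = -1645 (H = -47*35 = -1645)
H - 1*22972 = -1645 - 1*22972 = -1645 - 22972 = -24617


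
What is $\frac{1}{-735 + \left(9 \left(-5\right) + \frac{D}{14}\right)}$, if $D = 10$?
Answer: $- \frac{7}{5455} \approx -0.0012832$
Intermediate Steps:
$\frac{1}{-735 + \left(9 \left(-5\right) + \frac{D}{14}\right)} = \frac{1}{-735 + \left(9 \left(-5\right) + \frac{10}{14}\right)} = \frac{1}{-735 + \left(-45 + 10 \cdot \frac{1}{14}\right)} = \frac{1}{-735 + \left(-45 + \frac{5}{7}\right)} = \frac{1}{-735 - \frac{310}{7}} = \frac{1}{- \frac{5455}{7}} = - \frac{7}{5455}$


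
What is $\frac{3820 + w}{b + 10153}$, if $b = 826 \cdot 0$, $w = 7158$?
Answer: $\frac{998}{923} \approx 1.0813$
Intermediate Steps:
$b = 0$
$\frac{3820 + w}{b + 10153} = \frac{3820 + 7158}{0 + 10153} = \frac{10978}{10153} = 10978 \cdot \frac{1}{10153} = \frac{998}{923}$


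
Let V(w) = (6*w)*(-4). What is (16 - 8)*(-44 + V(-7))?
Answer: 992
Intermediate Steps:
V(w) = -24*w
(16 - 8)*(-44 + V(-7)) = (16 - 8)*(-44 - 24*(-7)) = 8*(-44 + 168) = 8*124 = 992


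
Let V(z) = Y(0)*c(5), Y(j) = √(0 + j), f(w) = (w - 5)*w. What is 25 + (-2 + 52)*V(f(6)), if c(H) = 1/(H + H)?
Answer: 25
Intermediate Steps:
f(w) = w*(-5 + w) (f(w) = (-5 + w)*w = w*(-5 + w))
Y(j) = √j
c(H) = 1/(2*H)
V(z) = 0 (V(z) = √0*((½)/5) = 0*((½)*(⅕)) = 0*(⅒) = 0)
25 + (-2 + 52)*V(f(6)) = 25 + (-2 + 52)*0 = 25 + 50*0 = 25 + 0 = 25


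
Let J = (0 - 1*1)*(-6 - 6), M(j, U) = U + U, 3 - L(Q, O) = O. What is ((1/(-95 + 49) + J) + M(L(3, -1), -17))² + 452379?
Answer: 958260133/2116 ≈ 4.5286e+5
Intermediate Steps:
L(Q, O) = 3 - O
M(j, U) = 2*U
J = 12 (J = (0 - 1)*(-12) = -1*(-12) = 12)
((1/(-95 + 49) + J) + M(L(3, -1), -17))² + 452379 = ((1/(-95 + 49) + 12) + 2*(-17))² + 452379 = ((1/(-46) + 12) - 34)² + 452379 = ((-1/46 + 12) - 34)² + 452379 = (551/46 - 34)² + 452379 = (-1013/46)² + 452379 = 1026169/2116 + 452379 = 958260133/2116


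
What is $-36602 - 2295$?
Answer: $-38897$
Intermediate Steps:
$-36602 - 2295 = -38897$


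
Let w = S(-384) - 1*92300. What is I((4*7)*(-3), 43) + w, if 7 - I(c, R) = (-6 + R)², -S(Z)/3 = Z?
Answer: -92510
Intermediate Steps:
S(Z) = -3*Z
I(c, R) = 7 - (-6 + R)²
w = -91148 (w = -3*(-384) - 1*92300 = 1152 - 92300 = -91148)
I((4*7)*(-3), 43) + w = (7 - (-6 + 43)²) - 91148 = (7 - 1*37²) - 91148 = (7 - 1*1369) - 91148 = (7 - 1369) - 91148 = -1362 - 91148 = -92510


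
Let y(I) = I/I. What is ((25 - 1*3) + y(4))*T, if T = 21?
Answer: 483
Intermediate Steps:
y(I) = 1
((25 - 1*3) + y(4))*T = ((25 - 1*3) + 1)*21 = ((25 - 3) + 1)*21 = (22 + 1)*21 = 23*21 = 483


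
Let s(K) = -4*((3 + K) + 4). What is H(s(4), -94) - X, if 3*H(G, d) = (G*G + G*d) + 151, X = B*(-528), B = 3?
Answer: 10975/3 ≈ 3658.3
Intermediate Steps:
s(K) = -28 - 4*K (s(K) = -4*(7 + K) = -28 - 4*K)
X = -1584 (X = 3*(-528) = -1584)
H(G, d) = 151/3 + G²/3 + G*d/3 (H(G, d) = ((G*G + G*d) + 151)/3 = ((G² + G*d) + 151)/3 = (151 + G² + G*d)/3 = 151/3 + G²/3 + G*d/3)
H(s(4), -94) - X = (151/3 + (-28 - 4*4)²/3 + (⅓)*(-28 - 4*4)*(-94)) - 1*(-1584) = (151/3 + (-28 - 16)²/3 + (⅓)*(-28 - 16)*(-94)) + 1584 = (151/3 + (⅓)*(-44)² + (⅓)*(-44)*(-94)) + 1584 = (151/3 + (⅓)*1936 + 4136/3) + 1584 = (151/3 + 1936/3 + 4136/3) + 1584 = 6223/3 + 1584 = 10975/3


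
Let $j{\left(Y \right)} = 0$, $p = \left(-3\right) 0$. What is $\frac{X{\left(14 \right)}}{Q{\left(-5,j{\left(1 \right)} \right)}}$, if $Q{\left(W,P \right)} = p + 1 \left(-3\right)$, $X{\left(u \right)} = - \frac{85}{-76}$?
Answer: $- \frac{85}{228} \approx -0.37281$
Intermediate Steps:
$p = 0$
$X{\left(u \right)} = \frac{85}{76}$ ($X{\left(u \right)} = \left(-85\right) \left(- \frac{1}{76}\right) = \frac{85}{76}$)
$Q{\left(W,P \right)} = -3$ ($Q{\left(W,P \right)} = 0 + 1 \left(-3\right) = 0 - 3 = -3$)
$\frac{X{\left(14 \right)}}{Q{\left(-5,j{\left(1 \right)} \right)}} = \frac{85}{76 \left(-3\right)} = \frac{85}{76} \left(- \frac{1}{3}\right) = - \frac{85}{228}$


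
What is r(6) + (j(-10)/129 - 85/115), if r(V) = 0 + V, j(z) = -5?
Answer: 15494/2967 ≈ 5.2221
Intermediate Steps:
r(V) = V
r(6) + (j(-10)/129 - 85/115) = 6 + (-5/129 - 85/115) = 6 + (-5*1/129 - 85*1/115) = 6 + (-5/129 - 17/23) = 6 - 2308/2967 = 15494/2967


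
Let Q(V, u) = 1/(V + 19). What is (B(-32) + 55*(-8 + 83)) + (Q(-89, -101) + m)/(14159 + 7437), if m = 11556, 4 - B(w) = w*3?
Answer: 6387825919/1511720 ≈ 4225.5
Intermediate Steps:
B(w) = 4 - 3*w (B(w) = 4 - w*3 = 4 - 3*w)
Q(V, u) = 1/(19 + V)
(B(-32) + 55*(-8 + 83)) + (Q(-89, -101) + m)/(14159 + 7437) = ((4 - 3*(-32)) + 55*(-8 + 83)) + (1/(19 - 89) + 11556)/(14159 + 7437) = ((4 + 96) + 55*75) + (1/(-70) + 11556)/21596 = (100 + 4125) + (-1/70 + 11556)*(1/21596) = 4225 + (808919/70)*(1/21596) = 4225 + 808919/1511720 = 6387825919/1511720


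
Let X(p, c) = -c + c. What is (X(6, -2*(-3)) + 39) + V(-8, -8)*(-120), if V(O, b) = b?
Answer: 999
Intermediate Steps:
X(p, c) = 0
(X(6, -2*(-3)) + 39) + V(-8, -8)*(-120) = (0 + 39) - 8*(-120) = 39 + 960 = 999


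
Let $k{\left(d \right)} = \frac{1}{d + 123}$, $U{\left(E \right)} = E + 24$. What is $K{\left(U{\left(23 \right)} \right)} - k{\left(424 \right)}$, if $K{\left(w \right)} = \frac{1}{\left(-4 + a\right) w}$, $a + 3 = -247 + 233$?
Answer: $- \frac{1534}{539889} \approx -0.0028413$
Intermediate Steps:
$a = -17$ ($a = -3 + \left(-247 + 233\right) = -3 - 14 = -17$)
$U{\left(E \right)} = 24 + E$
$k{\left(d \right)} = \frac{1}{123 + d}$
$K{\left(w \right)} = - \frac{1}{21 w}$ ($K{\left(w \right)} = \frac{1}{\left(-4 - 17\right) w} = \frac{1}{\left(-21\right) w} = - \frac{1}{21 w}$)
$K{\left(U{\left(23 \right)} \right)} - k{\left(424 \right)} = - \frac{1}{21 \left(24 + 23\right)} - \frac{1}{123 + 424} = - \frac{1}{21 \cdot 47} - \frac{1}{547} = \left(- \frac{1}{21}\right) \frac{1}{47} - \frac{1}{547} = - \frac{1}{987} - \frac{1}{547} = - \frac{1534}{539889}$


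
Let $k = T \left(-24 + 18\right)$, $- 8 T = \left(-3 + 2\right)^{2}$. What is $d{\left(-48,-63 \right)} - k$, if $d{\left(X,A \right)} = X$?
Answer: $- \frac{195}{4} \approx -48.75$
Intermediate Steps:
$T = - \frac{1}{8}$ ($T = - \frac{\left(-3 + 2\right)^{2}}{8} = - \frac{\left(-1\right)^{2}}{8} = \left(- \frac{1}{8}\right) 1 = - \frac{1}{8} \approx -0.125$)
$k = \frac{3}{4}$ ($k = - \frac{-24 + 18}{8} = \left(- \frac{1}{8}\right) \left(-6\right) = \frac{3}{4} \approx 0.75$)
$d{\left(-48,-63 \right)} - k = -48 - \frac{3}{4} = - \frac{195}{4}$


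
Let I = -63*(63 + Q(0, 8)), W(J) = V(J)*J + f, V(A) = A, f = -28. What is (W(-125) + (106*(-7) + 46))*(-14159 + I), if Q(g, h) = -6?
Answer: -264492750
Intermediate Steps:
W(J) = -28 + J² (W(J) = J*J - 28 = J² - 28 = -28 + J²)
I = -3591 (I = -63*(63 - 6) = -63*57 = -3591)
(W(-125) + (106*(-7) + 46))*(-14159 + I) = ((-28 + (-125)²) + (106*(-7) + 46))*(-14159 - 3591) = ((-28 + 15625) + (-742 + 46))*(-17750) = (15597 - 696)*(-17750) = 14901*(-17750) = -264492750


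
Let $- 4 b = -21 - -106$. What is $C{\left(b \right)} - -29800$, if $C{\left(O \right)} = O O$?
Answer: $\frac{484025}{16} \approx 30252.0$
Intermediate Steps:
$b = - \frac{85}{4}$ ($b = - \frac{-21 - -106}{4} = - \frac{-21 + 106}{4} = \left(- \frac{1}{4}\right) 85 = - \frac{85}{4} \approx -21.25$)
$C{\left(O \right)} = O^{2}$
$C{\left(b \right)} - -29800 = \left(- \frac{85}{4}\right)^{2} - -29800 = \frac{7225}{16} + 29800 = \frac{484025}{16}$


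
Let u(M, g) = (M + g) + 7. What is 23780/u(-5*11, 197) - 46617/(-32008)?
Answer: 768096173/4769192 ≈ 161.05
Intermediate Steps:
u(M, g) = 7 + M + g
23780/u(-5*11, 197) - 46617/(-32008) = 23780/(7 - 5*11 + 197) - 46617/(-32008) = 23780/(7 - 55 + 197) - 46617*(-1/32008) = 23780/149 + 46617/32008 = 768096173/4769192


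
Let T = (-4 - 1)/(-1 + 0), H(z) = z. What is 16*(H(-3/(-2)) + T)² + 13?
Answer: 689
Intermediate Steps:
T = 5 (T = -5/(-1) = -5*(-1) = 5)
16*(H(-3/(-2)) + T)² + 13 = 16*(-3/(-2) + 5)² + 13 = 16*(-3*(-½) + 5)² + 13 = 16*(3/2 + 5)² + 13 = 16*(13/2)² + 13 = 16*(169/4) + 13 = 676 + 13 = 689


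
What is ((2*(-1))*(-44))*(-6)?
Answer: -528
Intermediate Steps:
((2*(-1))*(-44))*(-6) = -2*(-44)*(-6) = 88*(-6) = -528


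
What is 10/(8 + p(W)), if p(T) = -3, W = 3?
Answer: 2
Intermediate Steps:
10/(8 + p(W)) = 10/(8 - 3) = 10/5 = 10*(⅕) = 2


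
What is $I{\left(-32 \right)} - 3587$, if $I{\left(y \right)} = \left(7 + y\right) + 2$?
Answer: $-3610$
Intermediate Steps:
$I{\left(y \right)} = 9 + y$
$I{\left(-32 \right)} - 3587 = \left(9 - 32\right) - 3587 = -23 - 3587 = -3610$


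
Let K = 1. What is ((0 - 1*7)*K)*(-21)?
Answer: 147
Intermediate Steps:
((0 - 1*7)*K)*(-21) = ((0 - 1*7)*1)*(-21) = ((0 - 7)*1)*(-21) = -7*1*(-21) = -7*(-21) = 147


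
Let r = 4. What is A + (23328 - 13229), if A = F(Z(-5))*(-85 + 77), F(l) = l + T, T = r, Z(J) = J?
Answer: 10107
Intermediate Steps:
T = 4
F(l) = 4 + l (F(l) = l + 4 = 4 + l)
A = 8 (A = (4 - 5)*(-85 + 77) = -1*(-8) = 8)
A + (23328 - 13229) = 8 + (23328 - 13229) = 8 + 10099 = 10107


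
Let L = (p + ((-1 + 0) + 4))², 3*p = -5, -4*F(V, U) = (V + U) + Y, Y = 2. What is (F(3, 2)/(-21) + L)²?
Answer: 4489/1296 ≈ 3.4637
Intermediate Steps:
F(V, U) = -½ - U/4 - V/4 (F(V, U) = -((V + U) + 2)/4 = -((U + V) + 2)/4 = -(2 + U + V)/4 = -½ - U/4 - V/4)
p = -5/3 (p = (⅓)*(-5) = -5/3 ≈ -1.6667)
L = 16/9 (L = (-5/3 + ((-1 + 0) + 4))² = (-5/3 + (-1 + 4))² = (-5/3 + 3)² = (4/3)² = 16/9 ≈ 1.7778)
(F(3, 2)/(-21) + L)² = ((-½ - ¼*2 - ¼*3)/(-21) + 16/9)² = ((-½ - ½ - ¾)*(-1/21) + 16/9)² = (-7/4*(-1/21) + 16/9)² = (1/12 + 16/9)² = (67/36)² = 4489/1296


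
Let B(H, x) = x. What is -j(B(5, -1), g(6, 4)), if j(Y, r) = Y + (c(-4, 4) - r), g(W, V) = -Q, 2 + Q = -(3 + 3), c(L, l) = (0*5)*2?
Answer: 9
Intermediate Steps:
c(L, l) = 0 (c(L, l) = 0*2 = 0)
Q = -8 (Q = -2 - (3 + 3) = -2 - 1*6 = -2 - 6 = -8)
g(W, V) = 8 (g(W, V) = -1*(-8) = 8)
j(Y, r) = Y - r (j(Y, r) = Y + (0 - r) = Y - r)
-j(B(5, -1), g(6, 4)) = -(-1 - 1*8) = -(-1 - 8) = -1*(-9) = 9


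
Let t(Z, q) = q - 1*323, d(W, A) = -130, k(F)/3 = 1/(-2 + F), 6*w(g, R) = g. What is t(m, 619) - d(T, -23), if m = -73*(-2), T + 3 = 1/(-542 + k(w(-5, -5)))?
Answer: 426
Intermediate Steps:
w(g, R) = g/6
k(F) = 3/(-2 + F)
T = -27713/9232 (T = -3 + 1/(-542 + 3/(-2 + (⅙)*(-5))) = -3 + 1/(-542 + 3/(-2 - ⅚)) = -3 + 1/(-542 + 3/(-17/6)) = -3 + 1/(-542 + 3*(-6/17)) = -3 + 1/(-542 - 18/17) = -3 + 1/(-9232/17) = -3 - 17/9232 = -27713/9232 ≈ -3.0018)
m = 146
t(Z, q) = -323 + q (t(Z, q) = q - 323 = -323 + q)
t(m, 619) - d(T, -23) = (-323 + 619) - 1*(-130) = 296 + 130 = 426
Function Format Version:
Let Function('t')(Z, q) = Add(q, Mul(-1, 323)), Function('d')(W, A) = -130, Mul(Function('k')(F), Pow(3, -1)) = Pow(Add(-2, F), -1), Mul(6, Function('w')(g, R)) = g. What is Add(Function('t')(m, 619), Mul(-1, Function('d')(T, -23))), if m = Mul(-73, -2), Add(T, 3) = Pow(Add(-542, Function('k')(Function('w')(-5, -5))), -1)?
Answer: 426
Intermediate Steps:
Function('w')(g, R) = Mul(Rational(1, 6), g)
Function('k')(F) = Mul(3, Pow(Add(-2, F), -1))
T = Rational(-27713, 9232) (T = Add(-3, Pow(Add(-542, Mul(3, Pow(Add(-2, Mul(Rational(1, 6), -5)), -1))), -1)) = Add(-3, Pow(Add(-542, Mul(3, Pow(Add(-2, Rational(-5, 6)), -1))), -1)) = Add(-3, Pow(Add(-542, Mul(3, Pow(Rational(-17, 6), -1))), -1)) = Add(-3, Pow(Add(-542, Mul(3, Rational(-6, 17))), -1)) = Add(-3, Pow(Add(-542, Rational(-18, 17)), -1)) = Add(-3, Pow(Rational(-9232, 17), -1)) = Add(-3, Rational(-17, 9232)) = Rational(-27713, 9232) ≈ -3.0018)
m = 146
Function('t')(Z, q) = Add(-323, q) (Function('t')(Z, q) = Add(q, -323) = Add(-323, q))
Add(Function('t')(m, 619), Mul(-1, Function('d')(T, -23))) = Add(Add(-323, 619), Mul(-1, -130)) = Add(296, 130) = 426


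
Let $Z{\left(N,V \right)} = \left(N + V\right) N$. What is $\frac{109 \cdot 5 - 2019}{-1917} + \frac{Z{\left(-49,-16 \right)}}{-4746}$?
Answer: $\frac{42379}{433242} \approx 0.097818$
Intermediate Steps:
$Z{\left(N,V \right)} = N \left(N + V\right)$
$\frac{109 \cdot 5 - 2019}{-1917} + \frac{Z{\left(-49,-16 \right)}}{-4746} = \frac{109 \cdot 5 - 2019}{-1917} + \frac{\left(-49\right) \left(-49 - 16\right)}{-4746} = \left(545 - 2019\right) \left(- \frac{1}{1917}\right) + \left(-49\right) \left(-65\right) \left(- \frac{1}{4746}\right) = \left(-1474\right) \left(- \frac{1}{1917}\right) + 3185 \left(- \frac{1}{4746}\right) = \frac{1474}{1917} - \frac{455}{678} = \frac{42379}{433242}$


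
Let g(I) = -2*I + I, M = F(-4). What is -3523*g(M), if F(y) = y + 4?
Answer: 0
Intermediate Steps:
F(y) = 4 + y
M = 0 (M = 4 - 4 = 0)
g(I) = -I
-3523*g(M) = -(-3523)*0 = -3523*0 = 0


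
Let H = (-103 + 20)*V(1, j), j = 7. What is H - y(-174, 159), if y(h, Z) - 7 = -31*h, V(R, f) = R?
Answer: -5484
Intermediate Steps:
y(h, Z) = 7 - 31*h
H = -83 (H = (-103 + 20)*1 = -83*1 = -83)
H - y(-174, 159) = -83 - (7 - 31*(-174)) = -83 - (7 + 5394) = -83 - 1*5401 = -83 - 5401 = -5484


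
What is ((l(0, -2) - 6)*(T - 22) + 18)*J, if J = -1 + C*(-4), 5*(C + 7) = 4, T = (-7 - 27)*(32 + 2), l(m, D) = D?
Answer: 1123598/5 ≈ 2.2472e+5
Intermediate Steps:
T = -1156 (T = -34*34 = -1156)
C = -31/5 (C = -7 + (1/5)*4 = -7 + 4/5 = -31/5 ≈ -6.2000)
J = 119/5 (J = -1 - 31/5*(-4) = -1 + 124/5 = 119/5 ≈ 23.800)
((l(0, -2) - 6)*(T - 22) + 18)*J = ((-2 - 6)*(-1156 - 22) + 18)*(119/5) = (-8*(-1178) + 18)*(119/5) = (9424 + 18)*(119/5) = 9442*(119/5) = 1123598/5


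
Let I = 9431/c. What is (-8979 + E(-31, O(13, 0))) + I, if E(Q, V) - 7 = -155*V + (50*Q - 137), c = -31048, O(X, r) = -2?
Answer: -321325183/31048 ≈ -10349.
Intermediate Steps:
I = -9431/31048 (I = 9431/(-31048) = 9431*(-1/31048) = -9431/31048 ≈ -0.30376)
E(Q, V) = -130 - 155*V + 50*Q (E(Q, V) = 7 + (-155*V + (50*Q - 137)) = 7 + (-155*V + (-137 + 50*Q)) = 7 + (-137 - 155*V + 50*Q) = -130 - 155*V + 50*Q)
(-8979 + E(-31, O(13, 0))) + I = (-8979 + (-130 - 155*(-2) + 50*(-31))) - 9431/31048 = (-8979 + (-130 + 310 - 1550)) - 9431/31048 = (-8979 - 1370) - 9431/31048 = -10349 - 9431/31048 = -321325183/31048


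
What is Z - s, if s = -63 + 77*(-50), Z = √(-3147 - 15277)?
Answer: 3913 + 14*I*√94 ≈ 3913.0 + 135.74*I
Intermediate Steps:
Z = 14*I*√94 (Z = √(-18424) = 14*I*√94 ≈ 135.74*I)
s = -3913 (s = -63 - 3850 = -3913)
Z - s = 14*I*√94 - 1*(-3913) = 14*I*√94 + 3913 = 3913 + 14*I*√94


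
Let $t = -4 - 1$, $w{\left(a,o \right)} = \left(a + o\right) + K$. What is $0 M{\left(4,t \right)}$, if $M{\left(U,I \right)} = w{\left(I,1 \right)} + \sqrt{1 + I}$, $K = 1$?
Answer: $0$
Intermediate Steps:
$w{\left(a,o \right)} = 1 + a + o$ ($w{\left(a,o \right)} = \left(a + o\right) + 1 = 1 + a + o$)
$t = -5$ ($t = -4 - 1 = -5$)
$M{\left(U,I \right)} = 2 + I + \sqrt{1 + I}$ ($M{\left(U,I \right)} = \left(1 + I + 1\right) + \sqrt{1 + I} = \left(2 + I\right) + \sqrt{1 + I} = 2 + I + \sqrt{1 + I}$)
$0 M{\left(4,t \right)} = 0 \left(2 - 5 + \sqrt{1 - 5}\right) = 0 \left(2 - 5 + \sqrt{-4}\right) = 0 \left(2 - 5 + 2 i\right) = 0 \left(-3 + 2 i\right) = 0$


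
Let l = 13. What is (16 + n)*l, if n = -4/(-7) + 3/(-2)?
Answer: 2743/14 ≈ 195.93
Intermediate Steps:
n = -13/14 (n = -4*(-1/7) + 3*(-1/2) = 4/7 - 3/2 = -13/14 ≈ -0.92857)
(16 + n)*l = (16 - 13/14)*13 = (211/14)*13 = 2743/14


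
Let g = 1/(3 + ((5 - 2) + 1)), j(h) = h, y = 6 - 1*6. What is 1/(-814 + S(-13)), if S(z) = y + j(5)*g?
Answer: -7/5693 ≈ -0.0012296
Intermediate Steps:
y = 0 (y = 6 - 6 = 0)
g = ⅐ (g = 1/(3 + (3 + 1)) = 1/(3 + 4) = 1/7 = ⅐ ≈ 0.14286)
S(z) = 5/7 (S(z) = 0 + 5*(⅐) = 0 + 5/7 = 5/7)
1/(-814 + S(-13)) = 1/(-814 + 5/7) = 1/(-5693/7) = -7/5693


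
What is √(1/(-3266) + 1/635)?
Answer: √5456457210/2073910 ≈ 0.035618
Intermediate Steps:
√(1/(-3266) + 1/635) = √(-1/3266 + 1/635) = √(2631/2073910) = √5456457210/2073910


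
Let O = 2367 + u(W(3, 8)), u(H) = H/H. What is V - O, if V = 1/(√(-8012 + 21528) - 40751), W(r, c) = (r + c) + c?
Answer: -3932373029231/1660630485 - 2*√3379/1660630485 ≈ -2368.0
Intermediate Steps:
W(r, c) = r + 2*c (W(r, c) = (c + r) + c = r + 2*c)
u(H) = 1
V = 1/(-40751 + 2*√3379) (V = 1/(√13516 - 40751) = 1/(2*√3379 - 40751) = 1/(-40751 + 2*√3379) ≈ -2.4609e-5)
O = 2368 (O = 2367 + 1 = 2368)
V - O = (-40751/1660630485 - 2*√3379/1660630485) - 1*2368 = (-40751/1660630485 - 2*√3379/1660630485) - 2368 = -3932373029231/1660630485 - 2*√3379/1660630485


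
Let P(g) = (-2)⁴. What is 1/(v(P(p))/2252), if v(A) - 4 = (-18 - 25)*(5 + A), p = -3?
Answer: -2252/899 ≈ -2.5050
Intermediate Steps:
P(g) = 16
v(A) = -211 - 43*A (v(A) = 4 + (-18 - 25)*(5 + A) = 4 - 43*(5 + A) = 4 + (-215 - 43*A) = -211 - 43*A)
1/(v(P(p))/2252) = 1/((-211 - 43*16)/2252) = 1/((-211 - 688)*(1/2252)) = 1/(-899*1/2252) = 1/(-899/2252) = -2252/899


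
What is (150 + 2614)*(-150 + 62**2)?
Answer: 10210216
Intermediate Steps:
(150 + 2614)*(-150 + 62**2) = 2764*(-150 + 3844) = 2764*3694 = 10210216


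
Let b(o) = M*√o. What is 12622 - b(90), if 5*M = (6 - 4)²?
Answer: 12622 - 12*√10/5 ≈ 12614.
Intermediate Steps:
M = ⅘ (M = (6 - 4)²/5 = (⅕)*2² = (⅕)*4 = ⅘ ≈ 0.80000)
b(o) = 4*√o/5
12622 - b(90) = 12622 - 4*√90/5 = 12622 - 4*3*√10/5 = 12622 - 12*√10/5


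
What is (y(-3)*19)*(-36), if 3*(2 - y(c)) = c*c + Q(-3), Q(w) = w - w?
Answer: 684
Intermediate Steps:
Q(w) = 0
y(c) = 2 - c**2/3 (y(c) = 2 - (c*c + 0)/3 = 2 - (c**2 + 0)/3 = 2 - c**2/3)
(y(-3)*19)*(-36) = ((2 - 1/3*(-3)**2)*19)*(-36) = ((2 - 1/3*9)*19)*(-36) = ((2 - 3)*19)*(-36) = -1*19*(-36) = -19*(-36) = 684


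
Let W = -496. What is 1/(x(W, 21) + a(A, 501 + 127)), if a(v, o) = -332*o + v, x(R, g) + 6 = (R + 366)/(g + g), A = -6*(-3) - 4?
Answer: -21/4378313 ≈ -4.7964e-6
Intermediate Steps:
A = 14 (A = 18 - 4 = 14)
x(R, g) = -6 + (366 + R)/(2*g) (x(R, g) = -6 + (R + 366)/(g + g) = -6 + (366 + R)/((2*g)) = -6 + (366 + R)*(1/(2*g)) = -6 + (366 + R)/(2*g))
a(v, o) = v - 332*o
1/(x(W, 21) + a(A, 501 + 127)) = 1/((½)*(366 - 496 - 12*21)/21 + (14 - 332*(501 + 127))) = 1/((½)*(1/21)*(366 - 496 - 252) + (14 - 332*628)) = 1/((½)*(1/21)*(-382) + (14 - 208496)) = 1/(-191/21 - 208482) = 1/(-4378313/21) = -21/4378313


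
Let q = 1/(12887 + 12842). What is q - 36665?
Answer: -943353784/25729 ≈ -36665.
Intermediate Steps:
q = 1/25729 ≈ 3.8867e-5
q - 36665 = 1/25729 - 36665 = -943353784/25729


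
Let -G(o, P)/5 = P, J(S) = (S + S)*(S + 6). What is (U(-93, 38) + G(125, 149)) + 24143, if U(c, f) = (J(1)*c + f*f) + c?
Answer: 23447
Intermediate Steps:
J(S) = 2*S*(6 + S) (J(S) = (2*S)*(6 + S) = 2*S*(6 + S))
U(c, f) = f² + 15*c (U(c, f) = ((2*1*(6 + 1))*c + f*f) + c = ((2*1*7)*c + f²) + c = (14*c + f²) + c = (f² + 14*c) + c = f² + 15*c)
G(o, P) = -5*P
(U(-93, 38) + G(125, 149)) + 24143 = ((38² + 15*(-93)) - 5*149) + 24143 = ((1444 - 1395) - 745) + 24143 = (49 - 745) + 24143 = -696 + 24143 = 23447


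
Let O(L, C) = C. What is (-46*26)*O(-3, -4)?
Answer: 4784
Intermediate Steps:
(-46*26)*O(-3, -4) = -46*26*(-4) = -1196*(-4) = 4784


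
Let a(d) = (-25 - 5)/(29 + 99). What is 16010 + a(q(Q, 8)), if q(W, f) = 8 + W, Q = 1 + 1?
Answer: 1024625/64 ≈ 16010.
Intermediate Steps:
Q = 2
a(d) = -15/64 (a(d) = -30/128 = -30*1/128 = -15/64)
16010 + a(q(Q, 8)) = 16010 - 15/64 = 1024625/64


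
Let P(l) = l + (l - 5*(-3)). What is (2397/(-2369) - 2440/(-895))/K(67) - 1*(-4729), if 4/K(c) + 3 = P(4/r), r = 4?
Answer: 4015763421/848102 ≈ 4735.0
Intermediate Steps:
P(l) = 15 + 2*l (P(l) = l + (l + 15) = l + (15 + l) = 15 + 2*l)
K(c) = 2/7 (K(c) = 4/(-3 + (15 + 2*(4/4))) = 4/(-3 + (15 + 2*(4*(¼)))) = 4/(-3 + (15 + 2*1)) = 4/(-3 + (15 + 2)) = 4/(-3 + 17) = 4/14 = 4*(1/14) = 2/7)
(2397/(-2369) - 2440/(-895))/K(67) - 1*(-4729) = (2397/(-2369) - 2440/(-895))/(2/7) - 1*(-4729) = (2397*(-1/2369) - 2440*(-1/895))*(7/2) + 4729 = (-2397/2369 + 488/179)*(7/2) + 4729 = (727009/424051)*(7/2) + 4729 = 5089063/848102 + 4729 = 4015763421/848102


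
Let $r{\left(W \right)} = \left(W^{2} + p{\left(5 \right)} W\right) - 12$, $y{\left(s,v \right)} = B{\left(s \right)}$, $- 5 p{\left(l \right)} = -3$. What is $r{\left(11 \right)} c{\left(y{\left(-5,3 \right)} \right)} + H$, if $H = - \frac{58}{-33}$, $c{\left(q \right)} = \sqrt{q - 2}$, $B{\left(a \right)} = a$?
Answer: $\frac{58}{33} + \frac{578 i \sqrt{7}}{5} \approx 1.7576 + 305.85 i$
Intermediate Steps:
$p{\left(l \right)} = \frac{3}{5}$ ($p{\left(l \right)} = \left(- \frac{1}{5}\right) \left(-3\right) = \frac{3}{5}$)
$y{\left(s,v \right)} = s$
$c{\left(q \right)} = \sqrt{-2 + q}$
$H = \frac{58}{33}$ ($H = \left(-58\right) \left(- \frac{1}{33}\right) = \frac{58}{33} \approx 1.7576$)
$r{\left(W \right)} = -12 + W^{2} + \frac{3 W}{5}$ ($r{\left(W \right)} = \left(W^{2} + \frac{3 W}{5}\right) - 12 = -12 + W^{2} + \frac{3 W}{5}$)
$r{\left(11 \right)} c{\left(y{\left(-5,3 \right)} \right)} + H = \left(-12 + 11^{2} + \frac{3}{5} \cdot 11\right) \sqrt{-2 - 5} + \frac{58}{33} = \left(-12 + 121 + \frac{33}{5}\right) \sqrt{-7} + \frac{58}{33} = \frac{578 i \sqrt{7}}{5} + \frac{58}{33} = \frac{58}{33} + \frac{578 i \sqrt{7}}{5}$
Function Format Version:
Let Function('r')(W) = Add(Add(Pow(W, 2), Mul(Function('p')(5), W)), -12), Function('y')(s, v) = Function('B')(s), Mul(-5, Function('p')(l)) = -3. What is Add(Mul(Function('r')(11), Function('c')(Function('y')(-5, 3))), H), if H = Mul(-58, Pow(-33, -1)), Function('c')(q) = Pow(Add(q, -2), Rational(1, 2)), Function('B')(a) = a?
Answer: Add(Rational(58, 33), Mul(Rational(578, 5), I, Pow(7, Rational(1, 2)))) ≈ Add(1.7576, Mul(305.85, I))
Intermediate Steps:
Function('p')(l) = Rational(3, 5) (Function('p')(l) = Mul(Rational(-1, 5), -3) = Rational(3, 5))
Function('y')(s, v) = s
Function('c')(q) = Pow(Add(-2, q), Rational(1, 2))
H = Rational(58, 33) (H = Mul(-58, Rational(-1, 33)) = Rational(58, 33) ≈ 1.7576)
Function('r')(W) = Add(-12, Pow(W, 2), Mul(Rational(3, 5), W)) (Function('r')(W) = Add(Add(Pow(W, 2), Mul(Rational(3, 5), W)), -12) = Add(-12, Pow(W, 2), Mul(Rational(3, 5), W)))
Add(Mul(Function('r')(11), Function('c')(Function('y')(-5, 3))), H) = Add(Mul(Add(-12, Pow(11, 2), Mul(Rational(3, 5), 11)), Pow(Add(-2, -5), Rational(1, 2))), Rational(58, 33)) = Add(Mul(Add(-12, 121, Rational(33, 5)), Pow(-7, Rational(1, 2))), Rational(58, 33)) = Add(Mul(Rational(578, 5), Mul(I, Pow(7, Rational(1, 2)))), Rational(58, 33)) = Add(Mul(Rational(578, 5), I, Pow(7, Rational(1, 2))), Rational(58, 33)) = Add(Rational(58, 33), Mul(Rational(578, 5), I, Pow(7, Rational(1, 2))))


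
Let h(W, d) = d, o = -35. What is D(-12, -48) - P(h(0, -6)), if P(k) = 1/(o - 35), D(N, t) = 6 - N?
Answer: 1261/70 ≈ 18.014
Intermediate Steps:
P(k) = -1/70 (P(k) = 1/(-35 - 35) = 1/(-70) = -1/70)
D(-12, -48) - P(h(0, -6)) = (6 - 1*(-12)) - 1*(-1/70) = (6 + 12) + 1/70 = 18 + 1/70 = 1261/70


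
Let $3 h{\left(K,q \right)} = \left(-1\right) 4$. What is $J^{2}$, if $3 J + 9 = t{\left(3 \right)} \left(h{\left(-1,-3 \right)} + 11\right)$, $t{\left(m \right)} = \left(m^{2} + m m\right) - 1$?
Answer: $\frac{217156}{81} \approx 2680.9$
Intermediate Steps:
$t{\left(m \right)} = -1 + 2 m^{2}$ ($t{\left(m \right)} = \left(m^{2} + m^{2}\right) - 1 = 2 m^{2} - 1 = -1 + 2 m^{2}$)
$h{\left(K,q \right)} = - \frac{4}{3}$ ($h{\left(K,q \right)} = \frac{\left(-1\right) 4}{3} = \frac{1}{3} \left(-4\right) = - \frac{4}{3}$)
$J = \frac{466}{9}$ ($J = -3 + \frac{\left(-1 + 2 \cdot 3^{2}\right) \left(- \frac{4}{3} + 11\right)}{3} = -3 + \frac{\left(-1 + 2 \cdot 9\right) \frac{29}{3}}{3} = -3 + \frac{\left(-1 + 18\right) \frac{29}{3}}{3} = -3 + \frac{17 \cdot \frac{29}{3}}{3} = -3 + \frac{1}{3} \cdot \frac{493}{3} = -3 + \frac{493}{9} = \frac{466}{9} \approx 51.778$)
$J^{2} = \left(\frac{466}{9}\right)^{2} = \frac{217156}{81}$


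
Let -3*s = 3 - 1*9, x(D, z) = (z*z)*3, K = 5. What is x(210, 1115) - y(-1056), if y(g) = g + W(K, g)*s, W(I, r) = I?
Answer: 3730721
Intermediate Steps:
x(D, z) = 3*z² (x(D, z) = z²*3 = 3*z²)
s = 2 (s = -(3 - 1*9)/3 = -(3 - 9)/3 = -⅓*(-6) = 2)
y(g) = 10 + g (y(g) = g + 5*2 = g + 10 = 10 + g)
x(210, 1115) - y(-1056) = 3*1115² - (10 - 1056) = 3*1243225 - 1*(-1046) = 3729675 + 1046 = 3730721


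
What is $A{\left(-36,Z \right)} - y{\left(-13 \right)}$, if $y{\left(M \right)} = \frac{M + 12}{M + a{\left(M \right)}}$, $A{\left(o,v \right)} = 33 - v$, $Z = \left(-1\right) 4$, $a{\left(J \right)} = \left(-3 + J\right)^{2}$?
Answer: $\frac{8992}{243} \approx 37.004$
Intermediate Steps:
$Z = -4$
$y{\left(M \right)} = \frac{12 + M}{M + \left(-3 + M\right)^{2}}$ ($y{\left(M \right)} = \frac{M + 12}{M + \left(-3 + M\right)^{2}} = \frac{12 + M}{M + \left(-3 + M\right)^{2}}$)
$A{\left(-36,Z \right)} - y{\left(-13 \right)} = \left(33 - -4\right) - \frac{12 - 13}{-13 + \left(-3 - 13\right)^{2}} = \left(33 + 4\right) - \frac{1}{-13 + \left(-16\right)^{2}} \left(-1\right) = 37 - \frac{1}{-13 + 256} \left(-1\right) = 37 - \frac{1}{243} \left(-1\right) = 37 - - \frac{1}{243} = 37 + \frac{1}{243} = \frac{8992}{243}$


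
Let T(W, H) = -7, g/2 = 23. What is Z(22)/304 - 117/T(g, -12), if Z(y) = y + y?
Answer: 8969/532 ≈ 16.859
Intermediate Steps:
g = 46 (g = 2*23 = 46)
Z(y) = 2*y
Z(22)/304 - 117/T(g, -12) = (2*22)/304 - 117/(-7) = 44*(1/304) - 117*(-⅐) = 11/76 + 117/7 = 8969/532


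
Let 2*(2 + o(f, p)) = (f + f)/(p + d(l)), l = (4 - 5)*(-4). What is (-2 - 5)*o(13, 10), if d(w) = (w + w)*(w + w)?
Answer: 945/74 ≈ 12.770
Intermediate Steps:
l = 4 (l = -1*(-4) = 4)
d(w) = 4*w**2 (d(w) = (2*w)*(2*w) = 4*w**2)
o(f, p) = -2 + f/(64 + p) (o(f, p) = -2 + ((f + f)/(p + 4*4**2))/2 = -2 + ((2*f)/(p + 4*16))/2 = -2 + ((2*f)/(p + 64))/2 = -2 + ((2*f)/(64 + p))/2 = -2 + (2*f/(64 + p))/2 = -2 + f/(64 + p))
(-2 - 5)*o(13, 10) = (-2 - 5)*((-128 + 13 - 2*10)/(64 + 10)) = -7*(-128 + 13 - 20)/74 = -7*(-135)/74 = -7*(-135/74) = 945/74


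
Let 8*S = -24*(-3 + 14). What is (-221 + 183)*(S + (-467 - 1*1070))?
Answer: 59660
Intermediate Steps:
S = -33 (S = (-24*(-3 + 14))/8 = (-24*11)/8 = (1/8)*(-264) = -33)
(-221 + 183)*(S + (-467 - 1*1070)) = (-221 + 183)*(-33 + (-467 - 1*1070)) = -38*(-33 + (-467 - 1070)) = -38*(-33 - 1537) = -38*(-1570) = 59660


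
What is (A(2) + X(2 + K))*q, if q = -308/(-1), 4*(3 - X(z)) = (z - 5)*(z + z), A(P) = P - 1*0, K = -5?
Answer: -2156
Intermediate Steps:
A(P) = P (A(P) = P + 0 = P)
X(z) = 3 - z*(-5 + z)/2 (X(z) = 3 - (z - 5)*(z + z)/4 = 3 - (-5 + z)*2*z/4 = 3 - z*(-5 + z)/2)
q = 308 (q = -308*(-1) = 308)
(A(2) + X(2 + K))*q = (2 + (3 - (2 - 5)²/2 + 5*(2 - 5)/2))*308 = (2 + (3 - ½*(-3)² + (5/2)*(-3)))*308 = (2 + (3 - ½*9 - 15/2))*308 = (2 + (3 - 9/2 - 15/2))*308 = (2 - 9)*308 = -7*308 = -2156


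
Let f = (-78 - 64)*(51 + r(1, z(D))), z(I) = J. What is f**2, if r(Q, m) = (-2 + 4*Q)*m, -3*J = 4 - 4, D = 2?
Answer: 52446564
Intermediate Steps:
J = 0 (J = -(4 - 4)/3 = -1/3*0 = 0)
z(I) = 0
r(Q, m) = m*(-2 + 4*Q)
f = -7242 (f = (-78 - 64)*(51 + 2*0*(-1 + 2*1)) = -142*(51 + 2*0*(-1 + 2)) = -142*(51 + 2*0*1) = -142*(51 + 0) = -142*51 = -7242)
f**2 = (-7242)**2 = 52446564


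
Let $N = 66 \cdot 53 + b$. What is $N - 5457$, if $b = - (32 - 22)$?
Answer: $-1969$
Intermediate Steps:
$b = -10$ ($b = \left(-1\right) 10 = -10$)
$N = 3488$ ($N = 66 \cdot 53 - 10 = 3498 - 10 = 3488$)
$N - 5457 = 3488 - 5457 = -1969$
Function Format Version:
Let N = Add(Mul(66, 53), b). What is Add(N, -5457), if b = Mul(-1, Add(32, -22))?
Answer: -1969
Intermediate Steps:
b = -10 (b = Mul(-1, 10) = -10)
N = 3488 (N = Add(Mul(66, 53), -10) = Add(3498, -10) = 3488)
Add(N, -5457) = Add(3488, -5457) = -1969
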